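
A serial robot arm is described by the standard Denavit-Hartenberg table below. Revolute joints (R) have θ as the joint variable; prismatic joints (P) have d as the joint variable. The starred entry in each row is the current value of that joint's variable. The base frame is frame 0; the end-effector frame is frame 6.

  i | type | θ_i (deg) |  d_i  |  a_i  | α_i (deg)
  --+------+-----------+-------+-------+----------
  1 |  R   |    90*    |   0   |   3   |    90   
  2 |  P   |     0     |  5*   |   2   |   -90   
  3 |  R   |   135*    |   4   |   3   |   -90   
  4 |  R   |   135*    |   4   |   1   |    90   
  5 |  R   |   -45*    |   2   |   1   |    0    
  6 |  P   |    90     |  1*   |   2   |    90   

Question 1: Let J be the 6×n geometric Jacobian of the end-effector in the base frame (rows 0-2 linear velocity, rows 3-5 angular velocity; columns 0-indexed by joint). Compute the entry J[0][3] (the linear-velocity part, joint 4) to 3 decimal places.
axis z_3 = (0.7071,-0.7071,0.0000); lever o_n−o_3 = (3.3891,-3.2678,-4.3284)
cross product → J_v[:, 3] = (3.0607,3.0607,0.0858)
J_ω[:, 3] = z_3
entry J[0][3] = 3.0607

3.061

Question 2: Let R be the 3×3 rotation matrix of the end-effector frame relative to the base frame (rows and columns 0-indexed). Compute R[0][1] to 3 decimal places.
-0.500

End-effector y-axis (col 1 of R) = (-0.5000,-0.5000,-0.7071)
R[0][1] = -0.5000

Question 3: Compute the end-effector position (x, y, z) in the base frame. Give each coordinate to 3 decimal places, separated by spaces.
after link 1: o_1 = (0.0000, 3.0000, 0.0000)
after link 2: o_2 = (5.0000, 5.0000, 0.0000)
after link 3: o_3 = (2.8787, 2.8787, 4.0000)
after link 4: o_4 = (6.2071, 0.5503, 3.2929)
after link 5: o_5 = (5.0607, 0.4038, 1.3787)
after link 6: o_6 = (6.2678, -0.3891, -0.3284)

6.268 -0.389 -0.328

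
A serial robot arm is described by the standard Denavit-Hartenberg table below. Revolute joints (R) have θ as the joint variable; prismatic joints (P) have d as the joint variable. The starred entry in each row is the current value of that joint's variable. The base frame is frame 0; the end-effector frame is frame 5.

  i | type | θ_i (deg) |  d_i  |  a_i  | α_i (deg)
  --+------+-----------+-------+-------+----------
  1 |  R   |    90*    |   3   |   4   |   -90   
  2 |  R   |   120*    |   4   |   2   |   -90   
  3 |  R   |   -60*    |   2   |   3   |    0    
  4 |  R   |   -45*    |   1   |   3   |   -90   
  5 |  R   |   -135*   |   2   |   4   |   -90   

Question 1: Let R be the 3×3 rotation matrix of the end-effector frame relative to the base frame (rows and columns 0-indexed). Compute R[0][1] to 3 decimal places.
End-effector y-axis (col 1 of R) = (0.2588,0.4830,0.8365)
R[0][1] = 0.2588

0.259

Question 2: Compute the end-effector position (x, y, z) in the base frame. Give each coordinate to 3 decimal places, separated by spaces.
after link 1: o_1 = (0.0000, 4.0000, 3.0000)
after link 2: o_2 = (-4.0000, 3.0000, 1.2679)
after link 3: o_3 = (-6.5981, 0.5179, 0.9689)
after link 4: o_4 = (-9.4959, 0.0402, 2.1413)
after link 5: o_5 = (-7.2814, -3.7413, 1.2485)

-7.281 -3.741 1.249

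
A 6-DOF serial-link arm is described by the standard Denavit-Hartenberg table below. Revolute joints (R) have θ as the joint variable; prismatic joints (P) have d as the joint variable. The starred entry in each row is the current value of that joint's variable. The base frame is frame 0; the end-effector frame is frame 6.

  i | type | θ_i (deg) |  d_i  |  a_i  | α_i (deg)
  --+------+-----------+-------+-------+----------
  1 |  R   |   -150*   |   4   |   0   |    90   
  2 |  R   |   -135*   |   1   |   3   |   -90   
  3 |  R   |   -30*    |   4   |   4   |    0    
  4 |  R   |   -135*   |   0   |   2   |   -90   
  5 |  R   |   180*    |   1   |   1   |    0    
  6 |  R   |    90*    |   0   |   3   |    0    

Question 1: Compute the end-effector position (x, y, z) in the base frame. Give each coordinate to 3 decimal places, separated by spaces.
-2.874 3.219 -5.021

after link 1: o_1 = (0.0000, 0.0000, 4.0000)
after link 2: o_2 = (1.3371, 1.9267, 1.8787)
after link 3: o_3 = (0.0089, 3.4693, -3.3992)
after link 4: o_4 = (-1.4329, 3.2345, -2.0332)
after link 5: o_5 = (-1.0364, 4.2799, -2.8992)
after link 6: o_6 = (-2.8736, 3.2193, -5.0206)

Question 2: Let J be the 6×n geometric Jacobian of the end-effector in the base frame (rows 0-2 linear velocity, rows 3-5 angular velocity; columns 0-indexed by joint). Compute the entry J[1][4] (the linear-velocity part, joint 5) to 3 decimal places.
axis z_4 = (-0.3245,0.9280,-0.1830); lever o_n−o_4 = (-1.4407,-0.0153,-2.9873)
cross product → J_v[:, 4] = (-2.7751,-0.7056,1.3419)
J_ω[:, 4] = z_4
entry J[1][4] = -0.7056

-0.706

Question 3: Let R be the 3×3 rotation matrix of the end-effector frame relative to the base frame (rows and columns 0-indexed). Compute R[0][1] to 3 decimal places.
-0.721

End-effector y-axis (col 1 of R) = (-0.7209,-0.1174,0.6830)
R[0][1] = -0.7209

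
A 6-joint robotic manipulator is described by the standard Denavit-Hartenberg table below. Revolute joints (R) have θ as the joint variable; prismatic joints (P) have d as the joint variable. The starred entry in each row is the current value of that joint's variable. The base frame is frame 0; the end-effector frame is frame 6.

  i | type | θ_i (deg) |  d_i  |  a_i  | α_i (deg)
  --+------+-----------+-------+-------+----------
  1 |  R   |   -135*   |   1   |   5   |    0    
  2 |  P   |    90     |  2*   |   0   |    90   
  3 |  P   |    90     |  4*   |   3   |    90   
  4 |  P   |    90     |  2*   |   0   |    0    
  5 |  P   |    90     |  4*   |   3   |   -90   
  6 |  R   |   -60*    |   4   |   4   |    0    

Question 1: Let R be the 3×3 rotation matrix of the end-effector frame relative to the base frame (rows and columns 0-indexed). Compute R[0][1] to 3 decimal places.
End-effector y-axis (col 1 of R) = (-0.3536,0.3536,-0.8660)
R[0][1] = -0.3536

-0.354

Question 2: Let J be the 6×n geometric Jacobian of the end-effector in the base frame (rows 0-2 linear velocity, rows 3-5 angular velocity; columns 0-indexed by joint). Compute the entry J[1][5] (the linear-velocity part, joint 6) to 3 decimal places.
axis z_5 = (0.7071,0.7071,-0.0000); lever o_n−o_5 = (5.2779,0.3789,-2.0000)
cross product → J_v[:, 5] = (-1.4142,1.4142,-3.4641)
J_ω[:, 5] = z_5
entry J[1][5] = 1.4142

1.414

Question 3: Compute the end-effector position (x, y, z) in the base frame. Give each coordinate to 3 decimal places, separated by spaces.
3.157 -10.228 1.000

after link 1: o_1 = (-3.5355, -3.5355, 1.0000)
after link 2: o_2 = (-3.5355, -3.5355, 3.0000)
after link 3: o_3 = (-6.3640, -6.3640, 6.0000)
after link 4: o_4 = (-4.9497, -7.7782, 6.0000)
after link 5: o_5 = (-2.1213, -10.6066, 3.0000)
after link 6: o_6 = (3.1566, -10.2277, 1.0000)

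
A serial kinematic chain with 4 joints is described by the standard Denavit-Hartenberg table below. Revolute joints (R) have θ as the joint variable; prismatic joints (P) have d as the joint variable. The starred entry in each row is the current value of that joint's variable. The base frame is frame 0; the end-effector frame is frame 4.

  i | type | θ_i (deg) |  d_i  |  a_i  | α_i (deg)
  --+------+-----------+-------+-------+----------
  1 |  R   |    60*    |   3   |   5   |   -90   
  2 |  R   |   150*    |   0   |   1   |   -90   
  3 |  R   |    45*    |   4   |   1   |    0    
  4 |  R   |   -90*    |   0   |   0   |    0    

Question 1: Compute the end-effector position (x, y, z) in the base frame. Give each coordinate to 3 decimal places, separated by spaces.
after link 1: o_1 = (2.5000, 4.3301, 3.0000)
after link 2: o_2 = (2.0670, 3.5801, 2.5000)
after link 3: o_3 = (1.3732, 0.9642, 5.6105)
after link 4: o_4 = (1.3732, 0.9642, 5.6105)

1.373 0.964 5.611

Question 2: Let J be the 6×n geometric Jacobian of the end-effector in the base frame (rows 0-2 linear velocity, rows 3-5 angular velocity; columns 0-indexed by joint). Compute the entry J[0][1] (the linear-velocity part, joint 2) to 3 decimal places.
1.305

axis z_1 = (-0.8660,0.5000,0.0000); lever o_n−o_1 = (-1.1268,-3.3659,2.6105)
cross product → J_v[:, 1] = (1.3053,2.2608,3.4784)
J_ω[:, 1] = z_1
entry J[0][1] = 1.3053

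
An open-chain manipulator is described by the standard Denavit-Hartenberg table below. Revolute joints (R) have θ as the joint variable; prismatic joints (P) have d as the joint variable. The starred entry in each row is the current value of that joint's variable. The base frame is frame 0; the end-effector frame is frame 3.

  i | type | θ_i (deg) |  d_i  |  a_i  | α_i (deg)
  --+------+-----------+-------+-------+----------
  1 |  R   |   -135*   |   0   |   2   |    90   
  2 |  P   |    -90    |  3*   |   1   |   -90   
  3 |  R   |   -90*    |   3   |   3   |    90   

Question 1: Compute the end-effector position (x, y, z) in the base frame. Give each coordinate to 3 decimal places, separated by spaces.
-7.778 0.707 -1.000

after link 1: o_1 = (-1.4142, -1.4142, 0.0000)
after link 2: o_2 = (-3.5355, 0.7071, -1.0000)
after link 3: o_3 = (-7.7782, 0.7071, -1.0000)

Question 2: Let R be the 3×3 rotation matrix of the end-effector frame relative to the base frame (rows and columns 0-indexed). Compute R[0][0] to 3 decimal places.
End-effector x-axis (col 0 of R) = (-0.7071,0.7071,0.0000)
R[0][0] = -0.7071

-0.707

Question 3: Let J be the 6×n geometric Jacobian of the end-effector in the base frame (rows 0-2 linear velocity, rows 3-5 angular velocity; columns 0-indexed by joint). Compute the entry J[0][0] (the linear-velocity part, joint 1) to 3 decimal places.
-0.707

axis z_0 = ẑ; lever o_n−o_0 = (-7.7782,0.7071,-1.0000)
cross product → J_v[:, 0] = (-0.7071,-7.7782,0.0000)
J_ω[:, 0] = z_0
entry J[0][0] = -0.7071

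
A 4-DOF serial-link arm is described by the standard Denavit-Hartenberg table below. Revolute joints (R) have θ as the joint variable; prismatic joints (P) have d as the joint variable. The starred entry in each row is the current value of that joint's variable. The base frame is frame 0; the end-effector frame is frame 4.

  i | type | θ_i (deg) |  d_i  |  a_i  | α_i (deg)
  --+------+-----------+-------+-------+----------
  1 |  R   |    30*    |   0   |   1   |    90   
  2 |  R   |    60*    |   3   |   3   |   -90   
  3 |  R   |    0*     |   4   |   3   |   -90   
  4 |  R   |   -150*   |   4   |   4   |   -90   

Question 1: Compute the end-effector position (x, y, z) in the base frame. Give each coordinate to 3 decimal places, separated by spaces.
-3.036 -0.598 5.196

after link 1: o_1 = (0.8660, 0.5000, 0.0000)
after link 2: o_2 = (3.6651, -1.3481, 2.5981)
after link 3: o_3 = (1.9641, -2.3301, 7.1962)
after link 4: o_4 = (-3.0359, -0.5981, 5.1962)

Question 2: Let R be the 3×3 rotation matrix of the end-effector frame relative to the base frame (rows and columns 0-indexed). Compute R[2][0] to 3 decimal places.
End-effector x-axis (col 0 of R) = (-0.7500,-0.4330,-0.5000)
R[2][0] = -0.5000

-0.500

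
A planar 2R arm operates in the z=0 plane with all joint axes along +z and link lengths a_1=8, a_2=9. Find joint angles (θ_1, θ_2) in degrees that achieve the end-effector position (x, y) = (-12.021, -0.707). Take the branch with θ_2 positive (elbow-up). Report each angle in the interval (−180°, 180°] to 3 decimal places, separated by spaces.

cos θ_2 = (145.0043−8²−9²)/(2·8·9) = 0.0000; θ_2 = 89.9983° (elbow-up)
β = atan2(-0.7070,-12.0210) = -176.6341°; ψ = atan2(9.0000,8.0003) = 48.3655°
θ_1 = β − ψ = -224.9996°

135.000 89.998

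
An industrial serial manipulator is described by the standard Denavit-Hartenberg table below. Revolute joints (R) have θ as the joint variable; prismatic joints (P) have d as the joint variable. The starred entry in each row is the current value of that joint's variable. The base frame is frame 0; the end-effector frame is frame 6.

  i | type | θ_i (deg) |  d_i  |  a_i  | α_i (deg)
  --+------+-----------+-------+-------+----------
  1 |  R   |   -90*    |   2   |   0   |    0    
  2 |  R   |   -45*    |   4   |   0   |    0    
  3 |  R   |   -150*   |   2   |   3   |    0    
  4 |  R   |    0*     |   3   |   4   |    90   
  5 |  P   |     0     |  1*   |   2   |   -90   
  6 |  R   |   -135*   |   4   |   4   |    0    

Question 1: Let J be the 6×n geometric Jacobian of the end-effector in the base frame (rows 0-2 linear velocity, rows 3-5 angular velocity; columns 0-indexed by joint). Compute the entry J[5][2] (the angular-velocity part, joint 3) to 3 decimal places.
1.000

axis z_2 = (0.0000,0.0000,1.0000); lever o_n−o_2 = (5.2953,4.9704,9.0000)
cross product → J_v[:, 2] = (-4.9704,5.2953,0.0000)
J_ω[:, 2] = z_2
entry J[5][2] = 1.0000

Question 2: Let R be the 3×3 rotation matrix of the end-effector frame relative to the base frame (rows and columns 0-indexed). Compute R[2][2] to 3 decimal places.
End-effector z-axis (col 2 of R) = (0.0000,0.0000,1.0000)
R[2][2] = 1.0000

1.000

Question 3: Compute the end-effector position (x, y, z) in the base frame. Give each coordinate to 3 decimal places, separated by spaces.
after link 1: o_1 = (0.0000, 0.0000, 2.0000)
after link 2: o_2 = (0.0000, 0.0000, 6.0000)
after link 3: o_3 = (0.7765, 2.8978, 8.0000)
after link 4: o_4 = (1.8117, 6.7615, 11.0000)
after link 5: o_5 = (3.2953, 8.4345, 11.0000)
after link 6: o_6 = (5.2953, 4.9704, 15.0000)

5.295 4.970 15.000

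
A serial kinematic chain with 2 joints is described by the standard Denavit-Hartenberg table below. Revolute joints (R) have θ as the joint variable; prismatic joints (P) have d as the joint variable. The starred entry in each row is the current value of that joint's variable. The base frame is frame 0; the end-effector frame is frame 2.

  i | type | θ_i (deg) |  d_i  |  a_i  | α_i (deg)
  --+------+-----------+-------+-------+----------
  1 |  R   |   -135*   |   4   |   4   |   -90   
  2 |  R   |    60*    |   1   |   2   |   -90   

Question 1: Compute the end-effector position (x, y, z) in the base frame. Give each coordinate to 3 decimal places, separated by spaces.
-2.828 -4.243 2.268

after link 1: o_1 = (-2.8284, -2.8284, 4.0000)
after link 2: o_2 = (-2.8284, -4.2426, 2.2679)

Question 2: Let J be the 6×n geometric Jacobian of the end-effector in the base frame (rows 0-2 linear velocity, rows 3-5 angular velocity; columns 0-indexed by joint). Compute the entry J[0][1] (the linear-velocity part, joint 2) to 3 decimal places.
axis z_1 = (0.7071,-0.7071,0.0000); lever o_n−o_1 = (0.0000,-1.4142,-1.7321)
cross product → J_v[:, 1] = (1.2247,1.2247,-1.0000)
J_ω[:, 1] = z_1
entry J[0][1] = 1.2247

1.225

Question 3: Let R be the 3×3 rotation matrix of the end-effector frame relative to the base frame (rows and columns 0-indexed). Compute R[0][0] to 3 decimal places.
-0.354

End-effector x-axis (col 0 of R) = (-0.3536,-0.3536,-0.8660)
R[0][0] = -0.3536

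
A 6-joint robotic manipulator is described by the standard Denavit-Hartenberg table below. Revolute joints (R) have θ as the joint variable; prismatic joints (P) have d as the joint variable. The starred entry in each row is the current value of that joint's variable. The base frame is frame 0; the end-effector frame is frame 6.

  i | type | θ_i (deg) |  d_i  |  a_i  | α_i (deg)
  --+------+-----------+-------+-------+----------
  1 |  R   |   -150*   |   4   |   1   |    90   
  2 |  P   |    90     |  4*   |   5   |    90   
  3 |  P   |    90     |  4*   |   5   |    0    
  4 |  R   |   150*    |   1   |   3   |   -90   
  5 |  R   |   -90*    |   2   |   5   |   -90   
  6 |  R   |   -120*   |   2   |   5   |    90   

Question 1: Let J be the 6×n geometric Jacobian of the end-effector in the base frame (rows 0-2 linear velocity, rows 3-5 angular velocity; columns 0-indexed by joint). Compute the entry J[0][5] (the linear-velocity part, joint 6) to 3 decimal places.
axis z_5 = (0.4330,-0.7500,-0.5000); lever o_n−o_5 = (4.1136,-2.1250,2.7500)
cross product → J_v[:, 5] = (-3.1250,-3.2476,2.1651)
J_ω[:, 5] = z_5
entry J[0][5] = -3.1250

-3.125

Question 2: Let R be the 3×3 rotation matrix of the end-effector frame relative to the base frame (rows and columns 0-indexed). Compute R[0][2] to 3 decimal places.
0.625

End-effector z-axis (col 2 of R) = (0.6250,0.6495,-0.4330)
R[0][2] = 0.6250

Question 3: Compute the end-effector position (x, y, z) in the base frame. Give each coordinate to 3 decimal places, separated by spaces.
-8.114 -2.947 11.982

after link 1: o_1 = (-0.8660, -0.5000, 4.0000)
after link 2: o_2 = (-2.8660, 2.9641, 9.0000)
after link 3: o_3 = (-8.8301, 5.2942, 9.0000)
after link 4: o_4 = (-8.3971, 2.5442, 7.5000)
after link 5: o_5 = (-12.2272, -0.8218, 9.2321)
after link 6: o_6 = (-8.1136, -2.9468, 11.9821)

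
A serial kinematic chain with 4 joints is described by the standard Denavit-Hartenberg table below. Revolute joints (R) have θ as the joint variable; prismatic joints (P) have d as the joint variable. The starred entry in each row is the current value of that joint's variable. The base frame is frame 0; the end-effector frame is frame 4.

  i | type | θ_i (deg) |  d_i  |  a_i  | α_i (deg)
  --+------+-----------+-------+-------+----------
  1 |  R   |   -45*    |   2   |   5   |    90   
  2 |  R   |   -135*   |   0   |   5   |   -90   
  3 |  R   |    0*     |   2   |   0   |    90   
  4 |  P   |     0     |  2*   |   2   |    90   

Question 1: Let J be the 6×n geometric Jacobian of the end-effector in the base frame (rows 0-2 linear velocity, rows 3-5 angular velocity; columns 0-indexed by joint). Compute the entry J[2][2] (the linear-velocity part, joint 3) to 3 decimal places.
-1.414

axis z_2 = (0.5000,-0.5000,-0.7071); lever o_n−o_2 = (-1.4142,-1.4142,-2.8284)
cross product → J_v[:, 2] = (0.4142,2.4142,-1.4142)
J_ω[:, 2] = z_2
entry J[2][2] = -1.4142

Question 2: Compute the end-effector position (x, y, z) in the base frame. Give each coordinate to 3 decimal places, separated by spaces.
-0.379 -2.450 -4.364

after link 1: o_1 = (3.5355, -3.5355, 2.0000)
after link 2: o_2 = (1.0355, -1.0355, -1.5355)
after link 3: o_3 = (2.0355, -2.0355, -2.9497)
after link 4: o_4 = (-0.3787, -2.4497, -4.3640)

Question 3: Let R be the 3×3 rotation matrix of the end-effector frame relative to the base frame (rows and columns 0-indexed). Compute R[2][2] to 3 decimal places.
End-effector z-axis (col 2 of R) = (-0.5000,0.5000,0.7071)
R[2][2] = 0.7071

0.707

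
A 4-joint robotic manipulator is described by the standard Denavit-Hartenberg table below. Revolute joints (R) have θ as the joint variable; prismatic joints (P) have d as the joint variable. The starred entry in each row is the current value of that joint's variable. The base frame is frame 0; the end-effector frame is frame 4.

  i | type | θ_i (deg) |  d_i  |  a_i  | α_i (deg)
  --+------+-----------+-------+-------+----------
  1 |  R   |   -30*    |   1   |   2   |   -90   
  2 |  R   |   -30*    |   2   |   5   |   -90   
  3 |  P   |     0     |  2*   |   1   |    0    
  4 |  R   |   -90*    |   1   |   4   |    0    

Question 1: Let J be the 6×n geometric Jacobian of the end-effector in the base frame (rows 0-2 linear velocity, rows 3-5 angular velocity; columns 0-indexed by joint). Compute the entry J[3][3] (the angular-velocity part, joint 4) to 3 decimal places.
axis z_3 = (0.4330,-0.2500,-0.8660); lever o_n−o_3 = (2.4330,3.2141,-0.8660)
cross product → J_v[:, 3] = (3.0000,-1.7321,2.0000)
J_ω[:, 3] = z_3
entry J[3][3] = 0.4330

0.433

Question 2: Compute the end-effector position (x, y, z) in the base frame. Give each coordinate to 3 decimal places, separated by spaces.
after link 1: o_1 = (1.7321, -1.0000, 1.0000)
after link 2: o_2 = (6.4821, -1.4330, 3.5000)
after link 3: o_3 = (8.0981, -2.3660, 2.2679)
after link 4: o_4 = (10.5311, 0.8481, 1.4019)

10.531 0.848 1.402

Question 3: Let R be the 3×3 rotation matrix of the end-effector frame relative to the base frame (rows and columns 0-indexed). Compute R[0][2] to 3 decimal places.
End-effector z-axis (col 2 of R) = (0.4330,-0.2500,-0.8660)
R[0][2] = 0.4330

0.433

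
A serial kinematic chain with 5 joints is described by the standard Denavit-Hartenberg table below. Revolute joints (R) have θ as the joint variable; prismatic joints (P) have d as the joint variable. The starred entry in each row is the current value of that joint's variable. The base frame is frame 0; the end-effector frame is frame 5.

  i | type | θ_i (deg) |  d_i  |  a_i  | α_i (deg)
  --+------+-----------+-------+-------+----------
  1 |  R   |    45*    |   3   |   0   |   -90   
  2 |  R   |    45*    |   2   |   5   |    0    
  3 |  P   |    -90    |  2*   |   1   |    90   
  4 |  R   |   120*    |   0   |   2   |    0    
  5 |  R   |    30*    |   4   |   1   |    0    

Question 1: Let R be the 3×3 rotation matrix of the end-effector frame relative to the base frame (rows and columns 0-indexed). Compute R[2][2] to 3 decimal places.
End-effector z-axis (col 2 of R) = (-0.5000,-0.5000,0.7071)
R[2][2] = 0.7071

0.707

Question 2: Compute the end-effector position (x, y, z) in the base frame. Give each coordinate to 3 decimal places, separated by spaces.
after link 1: o_1 = (0.0000, 0.0000, 3.0000)
after link 2: o_2 = (1.0858, 3.9142, -0.5355)
after link 3: o_3 = (0.1716, 5.8284, 0.1716)
after link 4: o_4 = (-1.5532, 6.5532, -0.5355)
after link 5: o_5 = (-4.3397, 4.4737, 1.6805)

-4.340 4.474 1.681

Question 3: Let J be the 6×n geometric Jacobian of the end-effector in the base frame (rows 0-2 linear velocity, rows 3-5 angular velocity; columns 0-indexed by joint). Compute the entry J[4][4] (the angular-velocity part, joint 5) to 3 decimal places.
axis z_4 = (-0.5000,-0.5000,0.7071); lever o_n−o_4 = (-2.7866,-2.0795,2.2161)
cross product → J_v[:, 4] = (0.3624,-0.8624,-0.3536)
J_ω[:, 4] = z_4
entry J[4][4] = -0.5000

-0.500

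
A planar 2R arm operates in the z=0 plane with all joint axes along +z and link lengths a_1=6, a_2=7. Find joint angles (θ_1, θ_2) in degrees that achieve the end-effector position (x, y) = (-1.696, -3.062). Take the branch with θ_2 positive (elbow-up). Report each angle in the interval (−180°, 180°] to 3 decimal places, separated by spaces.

149.999 150.002

cos θ_2 = (12.2523−6²−7²)/(2·6·7) = -0.8660; θ_2 = 150.0022° (elbow-up)
β = atan2(-3.0620,-1.6960) = -118.9815°; ψ = atan2(3.4998,-0.0623) = 91.0200°
θ_1 = β − ψ = -210.0015°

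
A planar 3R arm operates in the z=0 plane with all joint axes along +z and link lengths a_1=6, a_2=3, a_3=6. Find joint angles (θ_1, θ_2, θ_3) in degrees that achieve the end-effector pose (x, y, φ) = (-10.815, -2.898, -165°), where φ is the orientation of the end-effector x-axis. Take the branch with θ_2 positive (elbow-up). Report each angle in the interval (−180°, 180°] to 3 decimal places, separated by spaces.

wrist centre = target − a_3·(cos φ, sin φ) = (-5.0194, -1.3451)
cos θ_2 = (27.0041−6²−3²)/(2·6·3) = -0.4999; θ_2 = 119.9925° (elbow-up)
β = atan2(-1.3451,-5.0194) = -164.9986°; ψ = atan2(2.5983,4.5003) = 30.0000°
θ_1 = β − ψ = -194.9986°
θ_3 = φ − θ_1 − θ_2 = -89.9939° (wrapped to (-180°,180°])

165.001 119.992 -89.994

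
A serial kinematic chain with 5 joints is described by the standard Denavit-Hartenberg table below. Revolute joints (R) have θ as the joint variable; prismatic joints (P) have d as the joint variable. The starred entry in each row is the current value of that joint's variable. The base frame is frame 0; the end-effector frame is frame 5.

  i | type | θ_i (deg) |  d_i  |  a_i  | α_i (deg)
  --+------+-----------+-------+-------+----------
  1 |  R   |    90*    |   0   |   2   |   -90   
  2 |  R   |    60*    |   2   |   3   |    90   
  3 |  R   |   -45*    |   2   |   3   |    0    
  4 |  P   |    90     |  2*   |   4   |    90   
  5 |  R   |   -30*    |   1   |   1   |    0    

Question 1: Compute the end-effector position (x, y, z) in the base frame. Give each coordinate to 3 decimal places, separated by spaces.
after link 1: o_1 = (0.0000, 2.0000, 0.0000)
after link 2: o_2 = (-2.0000, 3.5000, -2.5981)
after link 3: o_3 = (0.1213, 6.2927, -3.4352)
after link 4: o_4 = (-2.7071, 9.4390, -4.8847)
after link 5: o_5 = (-2.6124, 9.6657, -6.2774)

-2.612 9.666 -6.277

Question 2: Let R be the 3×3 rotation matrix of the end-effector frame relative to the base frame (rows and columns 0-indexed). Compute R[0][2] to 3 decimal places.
End-effector z-axis (col 2 of R) = (0.7071,0.3536,-0.6124)
R[0][2] = 0.7071

0.707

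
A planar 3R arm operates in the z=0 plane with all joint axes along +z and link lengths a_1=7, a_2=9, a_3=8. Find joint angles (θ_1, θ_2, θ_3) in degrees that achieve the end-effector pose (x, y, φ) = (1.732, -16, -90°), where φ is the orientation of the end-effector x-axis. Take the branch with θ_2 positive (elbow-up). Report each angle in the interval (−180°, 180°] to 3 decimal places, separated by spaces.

-150.000 120.000 -60.000

wrist centre = target − a_3·(cos φ, sin φ) = (1.7320, -8.0000)
cos θ_2 = (66.9998−7²−9²)/(2·7·9) = -0.5000; θ_2 = 120.0001° (elbow-up)
β = atan2(-8.0000,1.7320) = -77.7840°; ψ = atan2(7.7942,2.5000) = 72.2164°
θ_1 = β − ψ = -150.0004°
θ_3 = φ − θ_1 − θ_2 = -59.9997° (wrapped to (-180°,180°])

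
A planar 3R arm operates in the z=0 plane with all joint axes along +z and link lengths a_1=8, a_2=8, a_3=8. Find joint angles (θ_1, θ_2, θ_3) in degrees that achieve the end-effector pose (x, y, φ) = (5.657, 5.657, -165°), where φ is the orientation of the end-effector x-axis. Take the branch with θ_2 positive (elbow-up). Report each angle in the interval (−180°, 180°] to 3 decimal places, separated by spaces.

wrist centre = target − a_3·(cos φ, sin φ) = (13.3844, 7.7276)
cos θ_2 = (238.8574−8²−8²)/(2·8·8) = 0.8661; θ_2 = 29.9945° (elbow-up)
β = atan2(7.7276,13.3844) = 30.0002°; ψ = atan2(3.9993,14.9286) = 14.9972°
θ_1 = β − ψ = 15.0030°
θ_3 = φ − θ_1 − θ_2 = 150.0026° (wrapped to (-180°,180°])

15.003 29.994 150.003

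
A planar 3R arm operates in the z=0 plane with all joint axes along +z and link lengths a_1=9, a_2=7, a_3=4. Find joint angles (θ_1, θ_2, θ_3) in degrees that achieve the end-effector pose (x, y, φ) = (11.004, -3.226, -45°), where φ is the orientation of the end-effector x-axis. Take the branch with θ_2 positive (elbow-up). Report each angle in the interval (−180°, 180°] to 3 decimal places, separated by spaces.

-50.568 120.001 -114.433

wrist centre = target − a_3·(cos φ, sin φ) = (8.1756, -0.3976)
cos θ_2 = (66.9981−9²−7²)/(2·9·7) = -0.5000; θ_2 = 120.0010° (elbow-up)
β = atan2(-0.3976,8.1756) = -2.7841°; ψ = atan2(6.0621,5.4999) = 47.7839°
θ_1 = β − ψ = -50.5680°
θ_3 = φ − θ_1 − θ_2 = -114.4330° (wrapped to (-180°,180°])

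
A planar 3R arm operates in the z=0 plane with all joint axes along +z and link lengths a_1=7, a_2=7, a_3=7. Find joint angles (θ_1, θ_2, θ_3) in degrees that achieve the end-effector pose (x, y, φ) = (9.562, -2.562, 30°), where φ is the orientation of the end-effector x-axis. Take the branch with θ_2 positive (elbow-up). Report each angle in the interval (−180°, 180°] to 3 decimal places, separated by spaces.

wrist centre = target − a_3·(cos φ, sin φ) = (3.4998, -6.0620)
cos θ_2 = (48.9966−7²−7²)/(2·7·7) = -0.5000; θ_2 = 120.0023° (elbow-up)
β = atan2(-6.0620,3.4998) = -60.0005°; ψ = atan2(6.0620,3.4998) = 60.0011°
θ_1 = β − ψ = -120.0017°
θ_3 = φ − θ_1 − θ_2 = 29.9994° (wrapped to (-180°,180°])

-120.002 120.002 29.999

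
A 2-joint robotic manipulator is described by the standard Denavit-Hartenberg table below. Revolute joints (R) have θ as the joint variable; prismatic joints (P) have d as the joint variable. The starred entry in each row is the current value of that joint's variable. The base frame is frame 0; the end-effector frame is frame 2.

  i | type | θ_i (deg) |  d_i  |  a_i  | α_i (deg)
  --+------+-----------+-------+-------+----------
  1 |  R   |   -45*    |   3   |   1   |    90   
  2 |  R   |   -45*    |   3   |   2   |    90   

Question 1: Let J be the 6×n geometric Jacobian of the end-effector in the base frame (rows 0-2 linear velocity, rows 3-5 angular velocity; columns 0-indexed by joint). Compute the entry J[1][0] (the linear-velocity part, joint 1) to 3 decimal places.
-0.414

axis z_0 = ẑ; lever o_n−o_0 = (-0.4142,-3.8284,1.5858)
cross product → J_v[:, 0] = (3.8284,-0.4142,0.0000)
J_ω[:, 0] = z_0
entry J[1][0] = -0.4142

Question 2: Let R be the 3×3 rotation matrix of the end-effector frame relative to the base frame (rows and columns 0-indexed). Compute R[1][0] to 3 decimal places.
-0.500

End-effector x-axis (col 0 of R) = (0.5000,-0.5000,-0.7071)
R[1][0] = -0.5000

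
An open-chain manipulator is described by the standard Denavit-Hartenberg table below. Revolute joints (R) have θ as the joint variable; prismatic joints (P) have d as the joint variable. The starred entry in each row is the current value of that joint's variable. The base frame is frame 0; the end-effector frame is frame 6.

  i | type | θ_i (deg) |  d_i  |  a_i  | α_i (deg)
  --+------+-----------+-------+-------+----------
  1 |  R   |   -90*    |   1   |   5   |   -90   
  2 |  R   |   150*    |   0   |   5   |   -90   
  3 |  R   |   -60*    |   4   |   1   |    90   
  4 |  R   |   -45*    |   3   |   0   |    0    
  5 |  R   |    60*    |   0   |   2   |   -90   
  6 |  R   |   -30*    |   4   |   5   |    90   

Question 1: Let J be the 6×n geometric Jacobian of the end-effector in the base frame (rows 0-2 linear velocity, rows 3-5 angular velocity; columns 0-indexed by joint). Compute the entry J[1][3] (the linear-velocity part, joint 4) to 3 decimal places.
0.157

axis z_3 = (0.5000,-0.7500,0.4330); lever o_n−o_3 = (7.1487,0.8254,5.8767)
cross product → J_v[:, 3] = (-4.7649,0.1571,5.7742)
J_ω[:, 3] = z_3
entry J[1][3] = 0.1571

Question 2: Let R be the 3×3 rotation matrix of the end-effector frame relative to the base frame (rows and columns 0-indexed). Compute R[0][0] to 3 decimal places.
0.974

End-effector x-axis (col 0 of R) = (0.9744,0.0993,0.2015)
R[0][0] = 0.9744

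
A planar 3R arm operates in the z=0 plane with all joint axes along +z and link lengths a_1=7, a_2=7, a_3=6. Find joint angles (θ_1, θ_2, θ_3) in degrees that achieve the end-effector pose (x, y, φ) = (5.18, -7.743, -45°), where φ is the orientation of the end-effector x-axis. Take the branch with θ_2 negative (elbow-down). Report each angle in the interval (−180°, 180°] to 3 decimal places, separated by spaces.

wrist centre = target − a_3·(cos φ, sin φ) = (0.9374, -3.5004)
cos θ_2 = (13.1312−7²−7²)/(2·7·7) = -0.8660; θ_2 = -149.9981° (elbow-down)
β = atan2(-3.5004,0.9374) = -75.0085°; ψ = atan2(-3.5002,0.9379) = -74.9990°
θ_1 = β − ψ = -0.0095°
θ_3 = φ − θ_1 − θ_2 = 105.0076° (wrapped to (-180°,180°])

-0.010 -149.998 105.008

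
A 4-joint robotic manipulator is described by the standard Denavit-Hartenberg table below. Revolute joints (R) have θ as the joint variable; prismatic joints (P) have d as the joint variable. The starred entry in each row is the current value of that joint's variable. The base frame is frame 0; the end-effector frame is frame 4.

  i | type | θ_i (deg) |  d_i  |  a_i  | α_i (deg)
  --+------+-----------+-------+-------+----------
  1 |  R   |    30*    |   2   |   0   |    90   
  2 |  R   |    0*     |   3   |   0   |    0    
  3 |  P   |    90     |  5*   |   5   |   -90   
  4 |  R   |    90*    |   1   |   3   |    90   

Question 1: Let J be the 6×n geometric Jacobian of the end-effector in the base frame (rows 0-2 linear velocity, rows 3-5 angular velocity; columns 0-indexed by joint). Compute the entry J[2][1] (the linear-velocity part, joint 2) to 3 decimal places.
axis z_1 = (0.5000,-0.8660,0.0000); lever o_n−o_1 = (1.6340,-4.8301,5.0000)
cross product → J_v[:, 1] = (-4.3301,-2.5000,-1.0000)
J_ω[:, 1] = z_1
entry J[2][1] = -1.0000

-1.000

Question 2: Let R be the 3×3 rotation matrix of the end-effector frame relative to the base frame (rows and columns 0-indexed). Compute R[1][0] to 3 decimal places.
End-effector x-axis (col 0 of R) = (-0.5000,0.8660,0.0000)
R[1][0] = 0.8660

0.866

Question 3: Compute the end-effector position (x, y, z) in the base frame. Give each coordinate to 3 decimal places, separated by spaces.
1.634 -4.830 7.000

after link 1: o_1 = (0.0000, 0.0000, 2.0000)
after link 2: o_2 = (1.5000, -2.5981, 2.0000)
after link 3: o_3 = (4.0000, -6.9282, 7.0000)
after link 4: o_4 = (1.6340, -4.8301, 7.0000)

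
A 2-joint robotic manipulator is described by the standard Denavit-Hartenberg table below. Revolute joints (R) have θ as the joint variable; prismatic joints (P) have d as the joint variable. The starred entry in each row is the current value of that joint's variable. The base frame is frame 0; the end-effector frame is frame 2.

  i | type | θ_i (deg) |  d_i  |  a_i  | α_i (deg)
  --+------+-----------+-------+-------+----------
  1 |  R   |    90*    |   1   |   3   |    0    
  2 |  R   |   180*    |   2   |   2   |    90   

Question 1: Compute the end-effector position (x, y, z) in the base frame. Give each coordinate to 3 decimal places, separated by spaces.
-0.000 1.000 3.000

after link 1: o_1 = (0.0000, 3.0000, 1.0000)
after link 2: o_2 = (-0.0000, 1.0000, 3.0000)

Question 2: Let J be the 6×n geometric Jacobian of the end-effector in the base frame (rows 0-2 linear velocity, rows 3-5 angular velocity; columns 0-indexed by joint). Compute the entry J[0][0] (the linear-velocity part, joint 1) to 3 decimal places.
-1.000

axis z_0 = ẑ; lever o_n−o_0 = (-0.0000,1.0000,3.0000)
cross product → J_v[:, 0] = (-1.0000,-0.0000,0.0000)
J_ω[:, 0] = z_0
entry J[0][0] = -1.0000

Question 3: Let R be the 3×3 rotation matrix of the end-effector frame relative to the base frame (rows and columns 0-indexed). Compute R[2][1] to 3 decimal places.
1.000

End-effector y-axis (col 1 of R) = (0.0000,-0.0000,1.0000)
R[2][1] = 1.0000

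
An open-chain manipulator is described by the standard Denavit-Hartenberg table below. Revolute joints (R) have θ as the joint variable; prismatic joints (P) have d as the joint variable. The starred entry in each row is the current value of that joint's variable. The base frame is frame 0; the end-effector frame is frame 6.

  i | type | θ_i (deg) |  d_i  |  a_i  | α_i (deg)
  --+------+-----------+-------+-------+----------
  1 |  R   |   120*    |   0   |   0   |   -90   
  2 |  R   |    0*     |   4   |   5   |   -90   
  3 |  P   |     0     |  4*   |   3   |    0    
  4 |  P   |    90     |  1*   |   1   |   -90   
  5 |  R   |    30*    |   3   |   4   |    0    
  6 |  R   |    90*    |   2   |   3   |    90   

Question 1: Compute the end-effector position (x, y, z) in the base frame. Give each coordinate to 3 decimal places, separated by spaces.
after link 1: o_1 = (0.0000, 0.0000, 0.0000)
after link 2: o_2 = (-5.9641, 2.3301, 0.0000)
after link 3: o_3 = (-7.4641, 4.9282, -4.0000)
after link 4: o_4 = (-6.5981, 5.4282, -5.0000)
after link 5: o_5 = (-2.0981, 4.5622, -3.0000)
after link 6: o_6 = (-2.3971, 2.0801, -0.4019)

-2.397 2.080 -0.402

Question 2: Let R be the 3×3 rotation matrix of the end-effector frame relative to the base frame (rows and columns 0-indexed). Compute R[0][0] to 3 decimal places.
End-effector x-axis (col 0 of R) = (-0.4330,-0.2500,0.8660)
R[0][0] = -0.4330

-0.433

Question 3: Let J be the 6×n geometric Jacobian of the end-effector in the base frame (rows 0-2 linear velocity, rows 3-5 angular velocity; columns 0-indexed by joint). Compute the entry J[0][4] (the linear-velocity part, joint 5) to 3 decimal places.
axis z_4 = (0.5000,-0.8660,-0.0000); lever o_n−o_4 = (4.2010,-3.3481,4.5981)
cross product → J_v[:, 4] = (-3.9821,-2.2990,1.9641)
J_ω[:, 4] = z_4
entry J[0][4] = -3.9821

-3.982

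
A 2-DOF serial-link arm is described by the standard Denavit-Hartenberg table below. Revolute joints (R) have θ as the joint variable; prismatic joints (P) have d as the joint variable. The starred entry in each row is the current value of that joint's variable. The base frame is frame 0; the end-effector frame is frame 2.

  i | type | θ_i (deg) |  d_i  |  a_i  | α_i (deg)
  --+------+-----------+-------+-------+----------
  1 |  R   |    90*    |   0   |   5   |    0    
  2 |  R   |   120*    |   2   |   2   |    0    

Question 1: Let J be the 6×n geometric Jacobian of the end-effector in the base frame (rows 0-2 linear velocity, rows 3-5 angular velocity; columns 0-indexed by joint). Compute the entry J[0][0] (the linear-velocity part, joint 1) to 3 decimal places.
-4.000

axis z_0 = ẑ; lever o_n−o_0 = (-1.7321,4.0000,2.0000)
cross product → J_v[:, 0] = (-4.0000,-1.7321,0.0000)
J_ω[:, 0] = z_0
entry J[0][0] = -4.0000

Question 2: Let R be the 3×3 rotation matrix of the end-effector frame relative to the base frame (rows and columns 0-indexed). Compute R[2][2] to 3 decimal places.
End-effector z-axis (col 2 of R) = (0.0000,0.0000,1.0000)
R[2][2] = 1.0000

1.000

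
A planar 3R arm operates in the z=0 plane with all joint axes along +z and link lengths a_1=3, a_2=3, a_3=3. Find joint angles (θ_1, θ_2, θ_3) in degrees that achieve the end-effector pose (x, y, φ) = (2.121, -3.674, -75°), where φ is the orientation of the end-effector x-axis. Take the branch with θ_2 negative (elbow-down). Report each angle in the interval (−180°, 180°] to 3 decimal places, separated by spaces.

45.005 -150.008 30.002

wrist centre = target − a_3·(cos φ, sin φ) = (1.3445, -0.7762)
cos θ_2 = (2.4103−3²−3²)/(2·3·3) = -0.8661; θ_2 = -150.0078° (elbow-down)
β = atan2(-0.7762,1.3445) = -29.9984°; ψ = atan2(-1.4996,0.4017) = -75.0039°
θ_1 = β − ψ = 45.0055°
θ_3 = φ − θ_1 − θ_2 = 30.0023° (wrapped to (-180°,180°])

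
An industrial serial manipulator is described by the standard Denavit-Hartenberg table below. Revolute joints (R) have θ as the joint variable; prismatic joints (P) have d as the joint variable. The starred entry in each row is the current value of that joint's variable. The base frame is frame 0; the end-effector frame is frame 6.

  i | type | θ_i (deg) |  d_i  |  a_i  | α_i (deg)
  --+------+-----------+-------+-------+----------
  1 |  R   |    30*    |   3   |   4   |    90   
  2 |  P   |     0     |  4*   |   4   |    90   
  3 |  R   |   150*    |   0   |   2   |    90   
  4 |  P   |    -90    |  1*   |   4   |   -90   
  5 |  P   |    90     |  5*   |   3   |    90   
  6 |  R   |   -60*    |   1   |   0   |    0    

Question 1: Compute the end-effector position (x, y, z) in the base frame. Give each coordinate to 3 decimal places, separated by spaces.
3.696 -4.526 8.000

after link 1: o_1 = (3.4641, 2.0000, 3.0000)
after link 2: o_2 = (8.9282, 0.5359, 3.0000)
after link 3: o_3 = (7.9282, -1.1962, 3.0000)
after link 4: o_4 = (8.7942, -1.6962, 7.0000)
after link 5: o_5 = (3.6962, -4.5263, 7.0000)
after link 6: o_6 = (3.6962, -4.5263, 8.0000)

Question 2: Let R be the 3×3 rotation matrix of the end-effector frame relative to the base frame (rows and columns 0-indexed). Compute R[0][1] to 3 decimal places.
-1.000

End-effector y-axis (col 1 of R) = (-1.0000,0.0000,-0.0000)
R[0][1] = -1.0000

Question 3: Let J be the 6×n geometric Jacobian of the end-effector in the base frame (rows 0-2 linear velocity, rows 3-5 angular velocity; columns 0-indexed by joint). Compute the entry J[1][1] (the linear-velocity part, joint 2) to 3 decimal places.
prismatic axis z_1 = (0.5000,-0.8660,0.0000)
J_v[:, 1] = z_1; J_ω[:, 1] = (0,0,0)
entry J[1][1] = -0.8660

-0.866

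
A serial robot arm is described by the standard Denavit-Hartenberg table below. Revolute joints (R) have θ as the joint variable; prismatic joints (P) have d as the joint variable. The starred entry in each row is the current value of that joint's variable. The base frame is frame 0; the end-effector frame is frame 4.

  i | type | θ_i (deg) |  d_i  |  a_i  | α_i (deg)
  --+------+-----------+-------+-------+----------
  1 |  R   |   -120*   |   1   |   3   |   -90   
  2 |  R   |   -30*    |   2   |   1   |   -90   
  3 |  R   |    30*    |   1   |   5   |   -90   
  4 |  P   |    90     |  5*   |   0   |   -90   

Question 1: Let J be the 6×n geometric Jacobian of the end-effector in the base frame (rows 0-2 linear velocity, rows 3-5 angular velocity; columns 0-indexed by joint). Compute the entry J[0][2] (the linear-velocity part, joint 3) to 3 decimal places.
axis z_2 = (-0.2500,-0.4330,-0.8660); lever o_n−o_2 = (-6.9575,1.6095,0.0490)
cross product → J_v[:, 2] = (1.3726,6.0377,-3.4151)
J_ω[:, 2] = z_2
entry J[0][2] = 1.3726

1.373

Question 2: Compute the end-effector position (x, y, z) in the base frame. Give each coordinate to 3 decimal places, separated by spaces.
-7.158 -2.739 1.549

after link 1: o_1 = (-1.5000, -2.5981, 1.0000)
after link 2: o_2 = (-0.2010, -4.3481, 1.5000)
after link 3: o_3 = (-4.4910, -6.7787, 2.7990)
after link 4: o_4 = (-7.1585, -2.7386, 1.5490)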